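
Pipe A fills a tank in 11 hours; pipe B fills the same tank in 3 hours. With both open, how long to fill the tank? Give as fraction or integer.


Rate of A = 1/11 job per hour
Rate of B = 1/3 job per hour
Combined rate = 1/11 + 1/3
Find common denominator: (3 + 11)/(11*3) = 14/33
Combined rate = 14/33 job per hour
Time together = 1 / (14/33) = 33/14 hours

33/14


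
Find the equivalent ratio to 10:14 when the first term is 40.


Original ratio: 10:14
First term target: 40
Scale factor = 40 / 10 = 4
Multiply second term: 14 * 4 = 56
Equivalent ratio = 40:56

40:56


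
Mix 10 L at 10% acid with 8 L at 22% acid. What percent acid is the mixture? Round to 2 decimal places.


Solute in mixture 1 = 10% of 10 L = 10*10/100 = 1 L
Solute in mixture 2 = 22% of 8 L = 8*22/100 = 44/25 L
Total solute = 1 + 44/25 = 69/25 L
Total volume = 10 + 8 = 18 L
Final concentration = 69/25/18 * 100 = 15.33%

15.33


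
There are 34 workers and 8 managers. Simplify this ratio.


Find GCD(34, 8)
GCD = 2
Divide both by 2: 34/2 = 17, 8/2 = 4
Simplified ratio = 17:4

17:4


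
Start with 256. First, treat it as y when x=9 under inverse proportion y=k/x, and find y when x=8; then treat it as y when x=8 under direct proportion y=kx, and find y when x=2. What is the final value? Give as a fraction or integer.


Start with 256.
Step 1: Inverse prop: k = (256)*9; new y = k/8 = 256*9/8 = 288
Step 2: Direct prop: k = (288)/8; new y = k*2 = 288*2/8 = 72
Final result = 72

72


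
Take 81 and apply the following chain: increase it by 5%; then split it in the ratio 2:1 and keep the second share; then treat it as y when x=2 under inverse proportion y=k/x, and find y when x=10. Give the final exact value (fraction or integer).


Start with 81.
Step 1: Increase by 5%: 81 * 105/100 = 1701/20
Step 2: Split 2:1, second share = 1701/20 * 1/3 = 567/20
Step 3: Inverse prop: k = (567/20)*2; new y = k/10 = 567/20*2/10 = 567/100
Final result = 567/100

567/100


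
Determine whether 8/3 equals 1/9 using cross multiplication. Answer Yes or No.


Cross multiply to check 8/3 = 1/9
Left cross product: 8 * 9 = 72
Right cross product: 3 * 1 = 3
72 != 3
Not equal, so proportions differ => No

No


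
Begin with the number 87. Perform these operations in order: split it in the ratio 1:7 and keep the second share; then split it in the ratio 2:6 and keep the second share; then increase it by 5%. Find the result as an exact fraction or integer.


Start with 87.
Step 1: Split 1:7, second share = 87 * 7/8 = 609/8
Step 2: Split 2:6, second share = 609/8 * 6/8 = 1827/32
Step 3: Increase by 5%: 1827/32 * 105/100 = 38367/640
Final result = 38367/640

38367/640


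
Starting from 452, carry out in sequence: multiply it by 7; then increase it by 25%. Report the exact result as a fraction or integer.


Start with 452.
Step 1: Multiply by 7: 452 * 7 = 3164
Step 2: Increase by 25%: 3164 * 125/100 = 3955
Final result = 3955

3955


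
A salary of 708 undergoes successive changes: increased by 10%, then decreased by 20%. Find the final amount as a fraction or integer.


Start: 708
Step 1: increase by 10% => multiply by 110/100
  708 * 110/100 = 3894/5
Step 2: decrease by 20% => multiply by 80/100
  3894/5 * 80/100 = 15576/25
Final value = 15576/25

15576/25


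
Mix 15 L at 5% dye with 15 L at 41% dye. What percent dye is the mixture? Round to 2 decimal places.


Solute in mixture 1 = 5% of 15 L = 15*5/100 = 3/4 L
Solute in mixture 2 = 41% of 15 L = 15*41/100 = 123/20 L
Total solute = 3/4 + 123/20 = 69/10 L
Total volume = 15 + 15 = 30 L
Final concentration = 69/10/30 * 100 = 23.00%

23.00


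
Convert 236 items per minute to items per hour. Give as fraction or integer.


Converting from per minute to per hour
Rate = 236 items per minute
Multiply by 60: 236 * 60
= 14160 items per hour

14160


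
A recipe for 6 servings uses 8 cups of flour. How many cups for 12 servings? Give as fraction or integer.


Original: 8 cups for 6 servings
Target servings = 12
Scaling factor = 12/6
New amount = 8 * 12/6
= 96/6
= 16 cups

16


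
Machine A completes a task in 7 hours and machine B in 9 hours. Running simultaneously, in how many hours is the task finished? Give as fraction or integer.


Rate of A = 1/7 job per hour
Rate of B = 1/9 job per hour
Combined rate = 1/7 + 1/9
Find common denominator: (9 + 7)/(7*9) = 16/63
Combined rate = 16/63 job per hour
Time together = 1 / (16/63) = 63/16 hours

63/16


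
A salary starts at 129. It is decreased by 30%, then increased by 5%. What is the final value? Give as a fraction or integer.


Start: 129
Step 1: decrease by 30% => multiply by 70/100
  129 * 70/100 = 903/10
Step 2: increase by 5% => multiply by 105/100
  903/10 * 105/100 = 18963/200
Final value = 18963/200

18963/200


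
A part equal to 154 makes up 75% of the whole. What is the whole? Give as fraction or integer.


Given: 154 is 75% of the whole
Set up: 154 = 75/100 * whole
whole = 154 * 100 / 75
whole = 15400 / 75
whole = 616/3

616/3


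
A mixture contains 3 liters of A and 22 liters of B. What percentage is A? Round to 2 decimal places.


Volume of A = 3 L
Volume of B = 22 L
Total volume = 3 + 22 = 25 L
Percentage of A = (3/25) * 100
= 12.00%

12.00


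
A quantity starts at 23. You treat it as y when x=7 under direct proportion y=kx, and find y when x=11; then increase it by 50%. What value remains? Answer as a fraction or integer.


Start with 23.
Step 1: Direct prop: k = (23)/7; new y = k*11 = 23*11/7 = 253/7
Step 2: Increase by 50%: 253/7 * 150/100 = 759/14
Final result = 759/14

759/14


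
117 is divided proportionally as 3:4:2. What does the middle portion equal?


Ratio = 3:4:2
Total parts = 3 + 4 + 2 = 9
Value per part = 117 / 9 = 13
First share = 3 * 13 = 39
Middle share = 4 * 13 = 52
Third share = 2 * 13 = 26

52


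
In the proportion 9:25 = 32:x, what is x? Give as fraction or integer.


Setting up: 9/25 = 32/x
Cross multiply: 9 * x = 25 * 32
9x = 800
x = 800/9
x = 800/9

800/9


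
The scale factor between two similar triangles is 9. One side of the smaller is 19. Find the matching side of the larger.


Similar triangles have proportional sides
Scale factor = 9
Smaller side = 19
Corresponding larger side = 19 * 9
= 171

171


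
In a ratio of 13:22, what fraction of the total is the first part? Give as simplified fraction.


Total parts = 13 + 22 = 35
First part fraction = 13/35
Simplify: 13/35 = 13/35

13/35


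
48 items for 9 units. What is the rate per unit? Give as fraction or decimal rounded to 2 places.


Total items = 48
Number of units = 9
Unit rate = 48 / 9
= 5.33 items per unit

5.33


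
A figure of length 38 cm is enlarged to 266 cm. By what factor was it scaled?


Original length = 38 cm
Scaled length = 266 cm
Scale factor = 266 / 38
= 7

7


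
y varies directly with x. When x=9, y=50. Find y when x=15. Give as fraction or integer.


Direct proportion: y = kx
Find k: k = 50/9 = 50/9
Compute y at x=15: y = 50/9 * 15
y = 250/3

250/3


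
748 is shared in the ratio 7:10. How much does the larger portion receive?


Total parts = 7 + 10 = 17
Value per part = 748 / 17 = 44
First share = 7 * 44 = 308
Second share = 10 * 44 = 440
Larger share = 440

440


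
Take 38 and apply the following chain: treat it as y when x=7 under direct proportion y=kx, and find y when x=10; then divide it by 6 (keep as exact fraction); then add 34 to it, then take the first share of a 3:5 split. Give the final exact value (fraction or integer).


Start with 38.
Step 1: Direct prop: k = (38)/7; new y = k*10 = 38*10/7 = 380/7
Step 2: Divide by 6: 380/7 / 6 = 190/21
Step 3: Add 34: 190/21+34=904/21; split 3:5 first = 904/21*3/8 = 113/7
Final result = 113/7

113/7


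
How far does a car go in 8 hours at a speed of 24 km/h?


Using distance = speed * time
Speed = 24 km/h
Time = 8 hours
Distance = 24 * 8
= 192 km

192


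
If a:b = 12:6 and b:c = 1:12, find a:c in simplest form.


Given a:b = 12:6 and b:c = 1:12
Make b consistent. Multiply first ratio by 1: a:b = 12:6
Multiply second ratio by 6: b:c = 6:72
Now b = 6 in both, so a:b:c = 12:6:72
Therefore a:c = 12:72
Simplify by GCD: a:c = 1:6

1:6


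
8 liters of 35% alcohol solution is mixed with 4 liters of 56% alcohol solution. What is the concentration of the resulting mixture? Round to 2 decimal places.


Solute in mixture 1 = 35% of 8 L = 8*35/100 = 14/5 L
Solute in mixture 2 = 56% of 4 L = 4*56/100 = 56/25 L
Total solute = 14/5 + 56/25 = 126/25 L
Total volume = 8 + 4 = 12 L
Final concentration = 126/25/12 * 100 = 42.00%

42.00


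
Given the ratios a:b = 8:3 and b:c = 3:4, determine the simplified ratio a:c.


Given a:b = 8:3 and b:c = 3:4
Make b consistent. Multiply first ratio by 3: a:b = 24:9
Multiply second ratio by 3: b:c = 9:12
Now b = 9 in both, so a:b:c = 24:9:12
Therefore a:c = 24:12
Simplify by GCD: a:c = 2:1

2:1


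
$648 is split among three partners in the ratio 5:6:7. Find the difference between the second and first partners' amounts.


Total parts = 5 + 6 + 7 = 18
Value per part = 648 / 18 = 36
Shares: 5*36=180, 6*36=216, 7*36=252
Second share = 216, first share = 180
Difference = |216 - 180| = 36

36


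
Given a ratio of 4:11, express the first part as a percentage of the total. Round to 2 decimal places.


Total parts = 4 + 11 = 15
First part fraction = 4/15
Percentage = (4/15) * 100
= 0.266667 * 100
= 26.67%

26.67


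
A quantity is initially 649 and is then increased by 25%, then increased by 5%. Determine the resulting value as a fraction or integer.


Start: 649
Step 1: increase by 25% => multiply by 125/100
  649 * 125/100 = 3245/4
Step 2: increase by 5% => multiply by 105/100
  3245/4 * 105/100 = 13629/16
Final value = 13629/16

13629/16


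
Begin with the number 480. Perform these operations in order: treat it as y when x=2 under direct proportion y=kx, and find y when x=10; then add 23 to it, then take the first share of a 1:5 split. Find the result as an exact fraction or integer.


Start with 480.
Step 1: Direct prop: k = (480)/2; new y = k*10 = 480*10/2 = 2400
Step 2: Add 23: 2400+23=2423; split 1:5 first = 2423*1/6 = 2423/6
Final result = 2423/6

2423/6


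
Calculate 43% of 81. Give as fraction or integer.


Compute 43% of 81
Convert percentage: 43% = 43/100
Multiply: 81 * 43/100
= 3483/100
= 3483/100

3483/100


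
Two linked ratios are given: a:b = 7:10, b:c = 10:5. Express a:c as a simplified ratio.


Given a:b = 7:10 and b:c = 10:5
Make b consistent. Multiply first ratio by 10: a:b = 70:100
Multiply second ratio by 10: b:c = 100:50
Now b = 100 in both, so a:b:c = 70:100:50
Therefore a:c = 70:50
Simplify by GCD: a:c = 7:5

7:5


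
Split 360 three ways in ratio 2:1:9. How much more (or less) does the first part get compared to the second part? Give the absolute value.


Total parts = 2 + 1 + 9 = 12
Value per part = 360 / 12 = 30
Shares: 2*30=60, 1*30=30, 9*30=270
First share = 60, second share = 30
Difference = |60 - 30| = 30

30


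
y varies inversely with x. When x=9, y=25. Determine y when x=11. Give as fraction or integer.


Inverse proportion: y = k/x
Find k: k = 9 * 25 = 225
Compute y at x=11: y = 225/11
y = 225/11

225/11


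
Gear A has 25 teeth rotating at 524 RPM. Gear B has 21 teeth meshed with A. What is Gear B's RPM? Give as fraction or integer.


Gear ratio: teeth_A * RPM_A = teeth_B * RPM_B
25 * 524 = 21 * RPM_B
13100 = 21 * RPM_B
RPM_B = 13100 / 21
RPM_B = 13100/21

13100/21


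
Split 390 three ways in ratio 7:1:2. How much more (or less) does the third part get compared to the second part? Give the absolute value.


Total parts = 7 + 1 + 2 = 10
Value per part = 390 / 10 = 39
Shares: 7*39=273, 1*39=39, 2*39=78
Third share = 78, second share = 39
Difference = |78 - 39| = 39

39


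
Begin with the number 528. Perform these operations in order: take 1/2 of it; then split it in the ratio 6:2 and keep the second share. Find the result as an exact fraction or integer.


Start with 528.
Step 1: Take 1/2: 528 * 1/2 = 264
Step 2: Split 6:2, second share = 264 * 2/8 = 66
Final result = 66

66


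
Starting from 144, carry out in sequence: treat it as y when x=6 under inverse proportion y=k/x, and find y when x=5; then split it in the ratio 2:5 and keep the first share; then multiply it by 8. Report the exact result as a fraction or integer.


Start with 144.
Step 1: Inverse prop: k = (144)*6; new y = k/5 = 144*6/5 = 864/5
Step 2: Split 2:5, first share = 864/5 * 2/7 = 1728/35
Step 3: Multiply by 8: 1728/35 * 8 = 13824/35
Final result = 13824/35

13824/35


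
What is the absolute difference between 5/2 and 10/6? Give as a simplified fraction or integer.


Simplify: 5/2 = 5/2 and 10/6 = 5/3
Find common denominator: LCD = 6
Convert: 15/6 and 10/6
Difference = |15 - 10|/6 = 5/6
Simplified = 5/6

5/6


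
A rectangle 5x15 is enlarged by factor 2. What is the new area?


Original dimensions: 5 x 15
Enlargement factor = 2
New width = 5 * 2 = 10
New height = 15 * 2 = 30
New area = 10 * 30 = 300

300


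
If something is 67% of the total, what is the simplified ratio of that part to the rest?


Part = 67%, Remainder = 33%
Ratio = 67:33
GCD(67, 33) = 1
Simplify: 67:33 = 67:33

67:33


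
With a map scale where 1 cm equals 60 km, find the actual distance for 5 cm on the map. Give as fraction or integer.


Map scale: 1 cm = 60 km
Measured distance on map = 5 cm
Set up proportion: 5 * 60 / 1
= 300 / 1
= 300 km

300


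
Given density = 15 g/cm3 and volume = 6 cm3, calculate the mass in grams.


Using mass = density * volume
Density = 15 g/cm3
Volume = 6 cm3
Mass = 15 * 6
= 90 g

90


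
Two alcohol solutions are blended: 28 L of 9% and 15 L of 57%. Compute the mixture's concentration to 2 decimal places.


Solute in mixture 1 = 9% of 28 L = 28*9/100 = 63/25 L
Solute in mixture 2 = 57% of 15 L = 15*57/100 = 171/20 L
Total solute = 63/25 + 171/20 = 1107/100 L
Total volume = 28 + 15 = 43 L
Final concentration = 1107/100/43 * 100 = 25.74%

25.74


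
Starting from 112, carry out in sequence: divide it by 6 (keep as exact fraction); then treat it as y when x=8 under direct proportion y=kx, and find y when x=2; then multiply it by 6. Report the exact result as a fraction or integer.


Start with 112.
Step 1: Divide by 6: 112 / 6 = 56/3
Step 2: Direct prop: k = (56/3)/8; new y = k*2 = 56/3*2/8 = 14/3
Step 3: Multiply by 6: 14/3 * 6 = 28
Final result = 28

28


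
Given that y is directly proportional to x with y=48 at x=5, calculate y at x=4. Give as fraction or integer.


Direct proportion: y = kx
Find k: k = 48/5 = 48/5
Compute y at x=4: y = 48/5 * 4
y = 192/5

192/5


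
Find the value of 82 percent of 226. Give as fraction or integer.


Compute 82% of 226
Convert percentage: 82% = 82/100
Multiply: 226 * 82/100
= 18532/100
= 4633/25

4633/25


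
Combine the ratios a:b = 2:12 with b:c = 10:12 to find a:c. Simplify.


Given a:b = 2:12 and b:c = 10:12
Make b consistent. Multiply first ratio by 10: a:b = 20:120
Multiply second ratio by 12: b:c = 120:144
Now b = 120 in both, so a:b:c = 20:120:144
Therefore a:c = 20:144
Simplify by GCD: a:c = 5:36

5:36


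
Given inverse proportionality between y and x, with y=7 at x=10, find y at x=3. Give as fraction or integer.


Inverse proportion: y = k/x
Find k: k = 10 * 7 = 70
Compute y at x=3: y = 70/3
y = 70/3

70/3


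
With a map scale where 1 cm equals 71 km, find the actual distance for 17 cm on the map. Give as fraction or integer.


Map scale: 1 cm = 71 km
Measured distance on map = 17 cm
Set up proportion: 17 * 71 / 1
= 1207 / 1
= 1207 km

1207


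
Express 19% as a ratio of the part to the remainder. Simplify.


Part = 19%, Remainder = 81%
Ratio = 19:81
GCD(19, 81) = 1
Simplify: 19:81 = 19:81

19:81


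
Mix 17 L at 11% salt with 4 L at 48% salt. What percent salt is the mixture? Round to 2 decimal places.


Solute in mixture 1 = 11% of 17 L = 17*11/100 = 187/100 L
Solute in mixture 2 = 48% of 4 L = 4*48/100 = 48/25 L
Total solute = 187/100 + 48/25 = 379/100 L
Total volume = 17 + 4 = 21 L
Final concentration = 379/100/21 * 100 = 18.05%

18.05


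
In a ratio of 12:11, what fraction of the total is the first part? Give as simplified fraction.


Total parts = 12 + 11 = 23
First part fraction = 12/23
Simplify: 12/23 = 12/23

12/23


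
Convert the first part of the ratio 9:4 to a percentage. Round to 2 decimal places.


Total parts = 9 + 4 = 13
First part fraction = 9/13
Percentage = (9/13) * 100
= 0.692308 * 100
= 69.23%

69.23


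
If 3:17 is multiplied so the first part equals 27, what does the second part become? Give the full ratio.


Original ratio: 3:17
First term target: 27
Scale factor = 27 / 3 = 9
Multiply second term: 17 * 9 = 153
Equivalent ratio = 27:153

27:153


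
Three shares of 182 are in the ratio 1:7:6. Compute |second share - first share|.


Total parts = 1 + 7 + 6 = 14
Value per part = 182 / 14 = 13
Shares: 1*13=13, 7*13=91, 6*13=78
Second share = 91, first share = 13
Difference = |91 - 13| = 78

78


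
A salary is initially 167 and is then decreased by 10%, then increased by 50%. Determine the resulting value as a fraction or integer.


Start: 167
Step 1: decrease by 10% => multiply by 90/100
  167 * 90/100 = 1503/10
Step 2: increase by 50% => multiply by 150/100
  1503/10 * 150/100 = 4509/20
Final value = 4509/20

4509/20


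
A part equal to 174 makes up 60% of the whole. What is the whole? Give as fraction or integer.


Given: 174 is 60% of the whole
Set up: 174 = 60/100 * whole
whole = 174 * 100 / 60
whole = 17400 / 60
whole = 290

290


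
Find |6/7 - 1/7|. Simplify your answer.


Simplify: 6/7 = 6/7 and 1/7 = 1/7
Find common denominator: LCD = 7
Convert: 6/7 and 1/7
Difference = |6 - 1|/7 = 5/7
Simplified = 5/7

5/7


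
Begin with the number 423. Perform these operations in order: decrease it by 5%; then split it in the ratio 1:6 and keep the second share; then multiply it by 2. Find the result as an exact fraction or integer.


Start with 423.
Step 1: Decrease by 5%: 423 * 95/100 = 8037/20
Step 2: Split 1:6, second share = 8037/20 * 6/7 = 24111/70
Step 3: Multiply by 2: 24111/70 * 2 = 24111/35
Final result = 24111/35

24111/35


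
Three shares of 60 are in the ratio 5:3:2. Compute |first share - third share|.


Total parts = 5 + 3 + 2 = 10
Value per part = 60 / 10 = 6
Shares: 5*6=30, 3*6=18, 2*6=12
First share = 30, third share = 12
Difference = |30 - 12| = 18

18


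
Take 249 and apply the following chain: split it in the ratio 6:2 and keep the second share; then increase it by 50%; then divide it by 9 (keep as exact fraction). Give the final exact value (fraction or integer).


Start with 249.
Step 1: Split 6:2, second share = 249 * 2/8 = 249/4
Step 2: Increase by 50%: 249/4 * 150/100 = 747/8
Step 3: Divide by 9: 747/8 / 9 = 83/8
Final result = 83/8

83/8


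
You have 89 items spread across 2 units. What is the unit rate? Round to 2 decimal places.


Total items = 89
Number of units = 2
Unit rate = 89 / 2
= 44.50 items per unit

44.50


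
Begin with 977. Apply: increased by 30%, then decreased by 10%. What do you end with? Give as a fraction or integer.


Start: 977
Step 1: increase by 30% => multiply by 130/100
  977 * 130/100 = 12701/10
Step 2: decrease by 10% => multiply by 90/100
  12701/10 * 90/100 = 114309/100
Final value = 114309/100

114309/100


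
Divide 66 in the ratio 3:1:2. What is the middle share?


Ratio = 3:1:2
Total parts = 3 + 1 + 2 = 6
Value per part = 66 / 6 = 11
First share = 3 * 11 = 33
Middle share = 1 * 11 = 11
Third share = 2 * 11 = 22

11


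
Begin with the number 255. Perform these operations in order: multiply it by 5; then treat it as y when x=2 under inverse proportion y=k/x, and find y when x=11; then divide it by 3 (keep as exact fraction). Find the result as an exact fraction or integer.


Start with 255.
Step 1: Multiply by 5: 255 * 5 = 1275
Step 2: Inverse prop: k = (1275)*2; new y = k/11 = 1275*2/11 = 2550/11
Step 3: Divide by 3: 2550/11 / 3 = 850/11
Final result = 850/11

850/11


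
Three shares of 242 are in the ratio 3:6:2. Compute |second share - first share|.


Total parts = 3 + 6 + 2 = 11
Value per part = 242 / 11 = 22
Shares: 3*22=66, 6*22=132, 2*22=44
Second share = 132, first share = 66
Difference = |132 - 66| = 66

66


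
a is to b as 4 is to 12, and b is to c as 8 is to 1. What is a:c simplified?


Given a:b = 4:12 and b:c = 8:1
Make b consistent. Multiply first ratio by 8: a:b = 32:96
Multiply second ratio by 12: b:c = 96:12
Now b = 96 in both, so a:b:c = 32:96:12
Therefore a:c = 32:12
Simplify by GCD: a:c = 8:3

8:3


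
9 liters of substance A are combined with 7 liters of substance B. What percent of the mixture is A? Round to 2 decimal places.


Volume of A = 9 L
Volume of B = 7 L
Total volume = 9 + 7 = 16 L
Percentage of A = (9/16) * 100
= 56.25%

56.25


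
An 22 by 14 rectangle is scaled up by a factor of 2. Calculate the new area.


Original dimensions: 22 x 14
Enlargement factor = 2
New width = 22 * 2 = 44
New height = 14 * 2 = 28
New area = 44 * 28 = 1232

1232


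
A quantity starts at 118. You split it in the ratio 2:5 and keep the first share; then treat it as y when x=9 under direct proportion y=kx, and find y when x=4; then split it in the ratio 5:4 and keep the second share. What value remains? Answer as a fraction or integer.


Start with 118.
Step 1: Split 2:5, first share = 118 * 2/7 = 236/7
Step 2: Direct prop: k = (236/7)/9; new y = k*4 = 236/7*4/9 = 944/63
Step 3: Split 5:4, second share = 944/63 * 4/9 = 3776/567
Final result = 3776/567

3776/567


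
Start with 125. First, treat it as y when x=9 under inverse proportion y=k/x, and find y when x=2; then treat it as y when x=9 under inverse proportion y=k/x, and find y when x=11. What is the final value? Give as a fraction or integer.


Start with 125.
Step 1: Inverse prop: k = (125)*9; new y = k/2 = 125*9/2 = 1125/2
Step 2: Inverse prop: k = (1125/2)*9; new y = k/11 = 1125/2*9/11 = 10125/22
Final result = 10125/22

10125/22


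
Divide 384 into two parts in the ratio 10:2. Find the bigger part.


Total parts = 10 + 2 = 12
Value per part = 384 / 12 = 32
First share = 10 * 32 = 320
Second share = 2 * 32 = 64
Larger share = 320

320


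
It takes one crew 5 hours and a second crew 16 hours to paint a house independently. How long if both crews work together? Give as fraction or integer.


Rate of A = 1/5 job per hour
Rate of B = 1/16 job per hour
Combined rate = 1/5 + 1/16
Find common denominator: (16 + 5)/(5*16) = 21/80
Combined rate = 21/80 job per hour
Time together = 1 / (21/80) = 80/21 hours

80/21


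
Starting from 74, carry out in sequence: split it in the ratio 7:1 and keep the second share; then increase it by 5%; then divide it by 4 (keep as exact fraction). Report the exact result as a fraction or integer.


Start with 74.
Step 1: Split 7:1, second share = 74 * 1/8 = 37/4
Step 2: Increase by 5%: 37/4 * 105/100 = 777/80
Step 3: Divide by 4: 777/80 / 4 = 777/320
Final result = 777/320

777/320


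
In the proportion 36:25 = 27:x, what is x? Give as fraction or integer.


Setting up: 36/25 = 27/x
Cross multiply: 36 * x = 25 * 27
36x = 675
x = 675/36
x = 75/4

75/4


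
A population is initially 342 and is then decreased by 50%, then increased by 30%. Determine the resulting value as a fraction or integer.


Start: 342
Step 1: decrease by 50% => multiply by 50/100
  342 * 50/100 = 171
Step 2: increase by 30% => multiply by 130/100
  171 * 130/100 = 2223/10
Final value = 2223/10

2223/10


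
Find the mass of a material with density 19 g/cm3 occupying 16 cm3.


Using mass = density * volume
Density = 19 g/cm3
Volume = 16 cm3
Mass = 19 * 16
= 304 g

304


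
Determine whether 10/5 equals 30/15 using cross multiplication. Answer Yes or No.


Cross multiply to check 10/5 = 30/15
Left cross product: 10 * 15 = 150
Right cross product: 5 * 30 = 150
150 = 150
Equal, so proportions match => Yes

Yes


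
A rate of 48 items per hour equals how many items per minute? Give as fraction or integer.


Converting from per hour to per minute
Rate = 48 items per hour
Divide by 60: 48/60
= 4/5 items per minute

4/5


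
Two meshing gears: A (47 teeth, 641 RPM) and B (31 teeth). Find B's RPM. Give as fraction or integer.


Gear ratio: teeth_A * RPM_A = teeth_B * RPM_B
47 * 641 = 31 * RPM_B
30127 = 31 * RPM_B
RPM_B = 30127 / 31
RPM_B = 30127/31

30127/31


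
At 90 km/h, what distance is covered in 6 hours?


Using distance = speed * time
Speed = 90 km/h
Time = 6 hours
Distance = 90 * 6
= 540 km

540


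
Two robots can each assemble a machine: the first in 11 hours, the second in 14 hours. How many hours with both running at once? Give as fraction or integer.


Rate of A = 1/11 job per hour
Rate of B = 1/14 job per hour
Combined rate = 1/11 + 1/14
Find common denominator: (14 + 11)/(11*14) = 25/154
Combined rate = 25/154 job per hour
Time together = 1 / (25/154) = 154/25 hours

154/25


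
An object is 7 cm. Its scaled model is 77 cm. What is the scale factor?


Original length = 7 cm
Scaled length = 77 cm
Scale factor = 77 / 7
= 11

11


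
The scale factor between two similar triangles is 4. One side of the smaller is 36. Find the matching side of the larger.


Similar triangles have proportional sides
Scale factor = 4
Smaller side = 36
Corresponding larger side = 36 * 4
= 144

144


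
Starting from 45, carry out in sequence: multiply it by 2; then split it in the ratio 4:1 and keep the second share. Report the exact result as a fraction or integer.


Start with 45.
Step 1: Multiply by 2: 45 * 2 = 90
Step 2: Split 4:1, second share = 90 * 1/5 = 18
Final result = 18

18


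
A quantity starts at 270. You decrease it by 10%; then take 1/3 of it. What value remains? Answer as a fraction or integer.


Start with 270.
Step 1: Decrease by 10%: 270 * 90/100 = 243
Step 2: Take 1/3: 243 * 1/3 = 81
Final result = 81

81


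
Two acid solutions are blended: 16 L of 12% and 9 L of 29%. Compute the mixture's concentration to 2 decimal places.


Solute in mixture 1 = 12% of 16 L = 16*12/100 = 48/25 L
Solute in mixture 2 = 29% of 9 L = 9*29/100 = 261/100 L
Total solute = 48/25 + 261/100 = 453/100 L
Total volume = 16 + 9 = 25 L
Final concentration = 453/100/25 * 100 = 18.12%

18.12


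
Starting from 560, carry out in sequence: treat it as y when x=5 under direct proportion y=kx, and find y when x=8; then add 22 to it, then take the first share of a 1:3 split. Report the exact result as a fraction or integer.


Start with 560.
Step 1: Direct prop: k = (560)/5; new y = k*8 = 560*8/5 = 896
Step 2: Add 22: 896+22=918; split 1:3 first = 918*1/4 = 459/2
Final result = 459/2

459/2


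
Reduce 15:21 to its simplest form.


Find GCD(15, 21)
GCD = 3
Divide both by 3: 15/3 = 5, 21/3 = 7
Simplified ratio = 5:7

5:7


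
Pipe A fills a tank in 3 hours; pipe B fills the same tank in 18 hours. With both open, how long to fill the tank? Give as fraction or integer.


Rate of A = 1/3 job per hour
Rate of B = 1/18 job per hour
Combined rate = 1/3 + 1/18
Find common denominator: (18 + 3)/(3*18) = 21/54
Combined rate = 7/18 job per hour
Time together = 1 / (7/18) = 18/7 hours

18/7


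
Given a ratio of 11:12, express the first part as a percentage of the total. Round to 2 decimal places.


Total parts = 11 + 12 = 23
First part fraction = 11/23
Percentage = (11/23) * 100
= 0.478261 * 100
= 47.83%

47.83


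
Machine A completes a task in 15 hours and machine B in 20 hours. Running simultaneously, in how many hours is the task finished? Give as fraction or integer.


Rate of A = 1/15 job per hour
Rate of B = 1/20 job per hour
Combined rate = 1/15 + 1/20
Find common denominator: (20 + 15)/(15*20) = 35/300
Combined rate = 7/60 job per hour
Time together = 1 / (7/60) = 60/7 hours

60/7


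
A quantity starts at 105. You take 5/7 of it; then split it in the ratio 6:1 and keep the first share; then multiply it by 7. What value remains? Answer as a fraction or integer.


Start with 105.
Step 1: Take 5/7: 105 * 5/7 = 75
Step 2: Split 6:1, first share = 75 * 6/7 = 450/7
Step 3: Multiply by 7: 450/7 * 7 = 450
Final result = 450

450


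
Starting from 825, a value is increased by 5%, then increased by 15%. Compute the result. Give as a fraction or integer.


Start: 825
Step 1: increase by 5% => multiply by 105/100
  825 * 105/100 = 3465/4
Step 2: increase by 15% => multiply by 115/100
  3465/4 * 115/100 = 15939/16
Final value = 15939/16

15939/16


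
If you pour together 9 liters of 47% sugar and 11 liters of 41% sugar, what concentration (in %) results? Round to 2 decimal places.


Solute in mixture 1 = 47% of 9 L = 9*47/100 = 423/100 L
Solute in mixture 2 = 41% of 11 L = 11*41/100 = 451/100 L
Total solute = 423/100 + 451/100 = 437/50 L
Total volume = 9 + 11 = 20 L
Final concentration = 437/50/20 * 100 = 43.70%

43.70


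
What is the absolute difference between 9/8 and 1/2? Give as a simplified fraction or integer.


Simplify: 9/8 = 9/8 and 1/2 = 1/2
Find common denominator: LCD = 8
Convert: 9/8 and 4/8
Difference = |9 - 4|/8 = 5/8
Simplified = 5/8

5/8


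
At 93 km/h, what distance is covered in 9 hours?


Using distance = speed * time
Speed = 93 km/h
Time = 9 hours
Distance = 93 * 9
= 837 km

837


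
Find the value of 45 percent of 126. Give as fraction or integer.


Compute 45% of 126
Convert percentage: 45% = 45/100
Multiply: 126 * 45/100
= 5670/100
= 567/10

567/10


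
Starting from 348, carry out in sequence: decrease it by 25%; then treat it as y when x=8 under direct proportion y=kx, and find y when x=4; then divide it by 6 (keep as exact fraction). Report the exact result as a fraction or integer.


Start with 348.
Step 1: Decrease by 25%: 348 * 75/100 = 261
Step 2: Direct prop: k = (261)/8; new y = k*4 = 261*4/8 = 261/2
Step 3: Divide by 6: 261/2 / 6 = 87/4
Final result = 87/4

87/4


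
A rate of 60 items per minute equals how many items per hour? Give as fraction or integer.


Converting from per minute to per hour
Rate = 60 items per minute
Multiply by 60: 60 * 60
= 3600 items per hour

3600


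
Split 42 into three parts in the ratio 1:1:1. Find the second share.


Ratio = 1:1:1
Total parts = 1 + 1 + 1 = 3
Value per part = 42 / 3 = 14
First share = 1 * 14 = 14
Middle share = 1 * 14 = 14
Third share = 1 * 14 = 14

14


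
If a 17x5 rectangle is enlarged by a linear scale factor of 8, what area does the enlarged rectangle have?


Original dimensions: 17 x 5
Enlargement factor = 8
New width = 17 * 8 = 136
New height = 5 * 8 = 40
New area = 136 * 40 = 5440

5440


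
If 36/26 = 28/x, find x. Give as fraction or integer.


Setting up: 36/26 = 28/x
Cross multiply: 36 * x = 26 * 28
36x = 728
x = 728/36
x = 182/9

182/9


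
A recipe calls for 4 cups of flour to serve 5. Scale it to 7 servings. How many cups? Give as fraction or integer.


Original: 4 cups for 5 servings
Target servings = 7
Scaling factor = 7/5
New amount = 4 * 7/5
= 28/5
= 28/5 cups

28/5


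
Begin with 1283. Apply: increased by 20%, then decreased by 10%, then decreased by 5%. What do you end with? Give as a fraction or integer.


Start: 1283
Step 1: increase by 20% => multiply by 120/100
  1283 * 120/100 = 7698/5
Step 2: decrease by 10% => multiply by 90/100
  7698/5 * 90/100 = 34641/25
Step 3: decrease by 5% => multiply by 95/100
  34641/25 * 95/100 = 658179/500
Final value = 658179/500

658179/500


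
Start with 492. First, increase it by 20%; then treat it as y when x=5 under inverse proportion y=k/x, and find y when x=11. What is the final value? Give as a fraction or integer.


Start with 492.
Step 1: Increase by 20%: 492 * 120/100 = 2952/5
Step 2: Inverse prop: k = (2952/5)*5; new y = k/11 = 2952/5*5/11 = 2952/11
Final result = 2952/11

2952/11


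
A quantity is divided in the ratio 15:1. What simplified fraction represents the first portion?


Total parts = 15 + 1 = 16
First part fraction = 15/16
Simplify: 15/16 = 15/16

15/16


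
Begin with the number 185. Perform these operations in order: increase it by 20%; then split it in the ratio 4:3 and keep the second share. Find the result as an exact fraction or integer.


Start with 185.
Step 1: Increase by 20%: 185 * 120/100 = 222
Step 2: Split 4:3, second share = 222 * 3/7 = 666/7
Final result = 666/7

666/7


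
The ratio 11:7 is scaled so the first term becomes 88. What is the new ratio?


Original ratio: 11:7
First term target: 88
Scale factor = 88 / 11 = 8
Multiply second term: 7 * 8 = 56
Equivalent ratio = 88:56

88:56


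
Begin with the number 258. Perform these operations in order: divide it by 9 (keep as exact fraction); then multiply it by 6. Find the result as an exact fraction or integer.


Start with 258.
Step 1: Divide by 9: 258 / 9 = 86/3
Step 2: Multiply by 6: 86/3 * 6 = 172
Final result = 172

172


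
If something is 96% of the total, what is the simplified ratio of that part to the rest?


Part = 96%, Remainder = 4%
Ratio = 96:4
GCD(96, 4) = 4
Simplify: 24:1 = 24:1

24:1


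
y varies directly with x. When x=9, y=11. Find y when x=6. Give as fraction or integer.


Direct proportion: y = kx
Find k: k = 11/9 = 11/9
Compute y at x=6: y = 11/9 * 6
y = 22/3

22/3


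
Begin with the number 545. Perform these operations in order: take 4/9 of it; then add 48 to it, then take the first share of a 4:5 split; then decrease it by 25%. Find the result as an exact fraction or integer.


Start with 545.
Step 1: Take 4/9: 545 * 4/9 = 2180/9
Step 2: Add 48: 2180/9+48=2612/9; split 4:5 first = 2612/9*4/9 = 10448/81
Step 3: Decrease by 25%: 10448/81 * 75/100 = 2612/27
Final result = 2612/27

2612/27


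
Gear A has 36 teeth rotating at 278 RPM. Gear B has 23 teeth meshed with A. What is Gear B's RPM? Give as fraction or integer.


Gear ratio: teeth_A * RPM_A = teeth_B * RPM_B
36 * 278 = 23 * RPM_B
10008 = 23 * RPM_B
RPM_B = 10008 / 23
RPM_B = 10008/23

10008/23


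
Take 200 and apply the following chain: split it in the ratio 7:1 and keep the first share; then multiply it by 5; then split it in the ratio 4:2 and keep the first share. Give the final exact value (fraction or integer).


Start with 200.
Step 1: Split 7:1, first share = 200 * 7/8 = 175
Step 2: Multiply by 5: 175 * 5 = 875
Step 3: Split 4:2, first share = 875 * 4/6 = 1750/3
Final result = 1750/3

1750/3


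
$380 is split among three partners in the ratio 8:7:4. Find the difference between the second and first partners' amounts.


Total parts = 8 + 7 + 4 = 19
Value per part = 380 / 19 = 20
Shares: 8*20=160, 7*20=140, 4*20=80
Second share = 140, first share = 160
Difference = |140 - 160| = 20

20


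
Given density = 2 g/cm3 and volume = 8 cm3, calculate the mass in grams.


Using mass = density * volume
Density = 2 g/cm3
Volume = 8 cm3
Mass = 2 * 8
= 16 g

16


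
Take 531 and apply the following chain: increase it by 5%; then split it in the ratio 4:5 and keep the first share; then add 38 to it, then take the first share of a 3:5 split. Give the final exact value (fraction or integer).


Start with 531.
Step 1: Increase by 5%: 531 * 105/100 = 11151/20
Step 2: Split 4:5, first share = 11151/20 * 4/9 = 1239/5
Step 3: Add 38: 1239/5+38=1429/5; split 3:5 first = 1429/5*3/8 = 4287/40
Final result = 4287/40

4287/40


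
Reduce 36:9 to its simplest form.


Find GCD(36, 9)
GCD = 9
Divide both by 9: 36/9 = 4, 9/9 = 1
Simplified ratio = 4:1

4:1


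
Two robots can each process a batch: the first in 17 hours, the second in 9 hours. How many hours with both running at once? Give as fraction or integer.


Rate of A = 1/17 job per hour
Rate of B = 1/9 job per hour
Combined rate = 1/17 + 1/9
Find common denominator: (9 + 17)/(17*9) = 26/153
Combined rate = 26/153 job per hour
Time together = 1 / (26/153) = 153/26 hours

153/26


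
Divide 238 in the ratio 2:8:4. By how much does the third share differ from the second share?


Total parts = 2 + 8 + 4 = 14
Value per part = 238 / 14 = 17
Shares: 2*17=34, 8*17=136, 4*17=68
Third share = 68, second share = 136
Difference = |68 - 136| = 68

68


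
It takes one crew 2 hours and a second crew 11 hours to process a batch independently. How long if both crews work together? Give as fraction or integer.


Rate of A = 1/2 job per hour
Rate of B = 1/11 job per hour
Combined rate = 1/2 + 1/11
Find common denominator: (11 + 2)/(2*11) = 13/22
Combined rate = 13/22 job per hour
Time together = 1 / (13/22) = 22/13 hours

22/13


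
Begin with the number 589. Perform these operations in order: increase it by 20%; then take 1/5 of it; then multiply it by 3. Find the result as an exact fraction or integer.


Start with 589.
Step 1: Increase by 20%: 589 * 120/100 = 3534/5
Step 2: Take 1/5: 3534/5 * 1/5 = 3534/25
Step 3: Multiply by 3: 3534/25 * 3 = 10602/25
Final result = 10602/25

10602/25


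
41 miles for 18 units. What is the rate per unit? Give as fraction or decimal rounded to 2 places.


Total miles = 41
Number of units = 18
Unit rate = 41 / 18
= 2.28 miles per unit

2.28


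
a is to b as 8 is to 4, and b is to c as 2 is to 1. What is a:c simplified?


Given a:b = 8:4 and b:c = 2:1
Make b consistent. Multiply first ratio by 2: a:b = 16:8
Multiply second ratio by 4: b:c = 8:4
Now b = 8 in both, so a:b:c = 16:8:4
Therefore a:c = 16:4
Simplify by GCD: a:c = 4:1

4:1


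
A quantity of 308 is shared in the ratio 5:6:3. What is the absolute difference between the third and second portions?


Total parts = 5 + 6 + 3 = 14
Value per part = 308 / 14 = 22
Shares: 5*22=110, 6*22=132, 3*22=66
Third share = 66, second share = 132
Difference = |66 - 132| = 66

66


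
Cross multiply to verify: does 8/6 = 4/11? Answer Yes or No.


Cross multiply to check 8/6 = 4/11
Left cross product: 8 * 11 = 88
Right cross product: 6 * 4 = 24
88 != 24
Not equal, so proportions differ => No

No


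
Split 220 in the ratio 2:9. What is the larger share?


Total parts = 2 + 9 = 11
Value per part = 220 / 11 = 20
First share = 2 * 20 = 40
Second share = 9 * 20 = 180
Larger share = 180

180


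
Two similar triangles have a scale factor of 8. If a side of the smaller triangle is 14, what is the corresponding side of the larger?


Similar triangles have proportional sides
Scale factor = 8
Smaller side = 14
Corresponding larger side = 14 * 8
= 112

112


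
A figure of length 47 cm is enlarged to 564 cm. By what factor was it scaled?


Original length = 47 cm
Scaled length = 564 cm
Scale factor = 564 / 47
= 12

12


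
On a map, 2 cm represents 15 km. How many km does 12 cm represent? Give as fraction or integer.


Map scale: 2 cm = 15 km
Measured distance on map = 12 cm
Set up proportion: 12 * 15 / 2
= 180 / 2
= 90 km

90


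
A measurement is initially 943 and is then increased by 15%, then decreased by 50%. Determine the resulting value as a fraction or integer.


Start: 943
Step 1: increase by 15% => multiply by 115/100
  943 * 115/100 = 21689/20
Step 2: decrease by 50% => multiply by 50/100
  21689/20 * 50/100 = 21689/40
Final value = 21689/40

21689/40


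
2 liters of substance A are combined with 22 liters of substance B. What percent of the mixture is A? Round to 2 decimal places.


Volume of A = 2 L
Volume of B = 22 L
Total volume = 2 + 22 = 24 L
Percentage of A = (2/24) * 100
= 8.33%

8.33


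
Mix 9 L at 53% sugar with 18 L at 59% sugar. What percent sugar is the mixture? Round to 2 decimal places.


Solute in mixture 1 = 53% of 9 L = 9*53/100 = 477/100 L
Solute in mixture 2 = 59% of 18 L = 18*59/100 = 531/50 L
Total solute = 477/100 + 531/50 = 1539/100 L
Total volume = 9 + 18 = 27 L
Final concentration = 1539/100/27 * 100 = 57.00%

57.00
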